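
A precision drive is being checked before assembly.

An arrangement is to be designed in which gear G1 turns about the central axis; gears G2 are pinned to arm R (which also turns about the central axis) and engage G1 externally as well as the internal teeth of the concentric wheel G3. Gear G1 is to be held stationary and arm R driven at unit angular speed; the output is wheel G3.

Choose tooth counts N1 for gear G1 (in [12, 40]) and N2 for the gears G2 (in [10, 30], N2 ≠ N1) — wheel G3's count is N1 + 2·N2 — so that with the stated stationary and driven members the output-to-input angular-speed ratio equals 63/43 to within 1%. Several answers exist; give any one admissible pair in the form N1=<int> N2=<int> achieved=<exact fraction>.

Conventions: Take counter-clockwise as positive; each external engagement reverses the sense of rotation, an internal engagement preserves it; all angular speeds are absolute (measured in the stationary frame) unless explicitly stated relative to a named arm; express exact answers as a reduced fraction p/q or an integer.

N1=40 N2=23 achieved=63/43

design class (target 63/43): planetary set
Willis with ω_sun = 0: ω_ring/ω_arm = (N1+N3)/N3; set equal to 63/43  ⇒  N3/N1 = 1/(63/43 − 1) = 43/20
N3 = N1 + 2·N2  ⇒  N2/N1 = (N3/N1 − 1)/2 = (43/20 − 1)/2 = 23/40
smallest multiple with N1 ≥ 12 and N2 ≥ 10: k = 1  ⇒  N1 = 1·40 = 40, N2 = 1·23 = 23 (N1 ≤ 40, N2 ≤ 30, N2 ≠ N1 ✓), N3 = 40 + 2·23 = 86
check: (N1+N3)/N3 with N1 = 40, N3 = 86 gives 63/43; |achieved − target| = 0 ≤ 63/4300 ✓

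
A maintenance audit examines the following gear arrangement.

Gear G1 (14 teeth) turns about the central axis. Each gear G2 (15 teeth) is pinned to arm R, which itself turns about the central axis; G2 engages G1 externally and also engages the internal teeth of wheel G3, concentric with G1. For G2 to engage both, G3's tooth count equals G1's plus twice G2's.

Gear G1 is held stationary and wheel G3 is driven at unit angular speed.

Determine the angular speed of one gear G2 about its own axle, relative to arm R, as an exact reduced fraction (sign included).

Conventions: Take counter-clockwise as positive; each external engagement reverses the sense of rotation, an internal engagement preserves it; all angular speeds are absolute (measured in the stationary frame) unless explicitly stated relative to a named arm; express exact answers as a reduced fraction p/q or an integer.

308/435

class = planetary set [G3 = 14+2·15 = 44; Willis about the carrier]
ring teeth: 14 + 2·15 = 44
14(ω_sun−ω_arm) = −44(ω_ring−ω_arm),  ω_sun = 0, ω_ring = 1
14(0−ω_arm) = −44(1−ω_arm)  ⇒  58·ω_arm = 44  ⇒  ω_arm = 22/29
sun–planet mesh: 14·(0−22/29) = −15·(ω_p−ω_arm)  ⇒  ω_p−ω_arm = 308/435
exact speed ratio = 308/435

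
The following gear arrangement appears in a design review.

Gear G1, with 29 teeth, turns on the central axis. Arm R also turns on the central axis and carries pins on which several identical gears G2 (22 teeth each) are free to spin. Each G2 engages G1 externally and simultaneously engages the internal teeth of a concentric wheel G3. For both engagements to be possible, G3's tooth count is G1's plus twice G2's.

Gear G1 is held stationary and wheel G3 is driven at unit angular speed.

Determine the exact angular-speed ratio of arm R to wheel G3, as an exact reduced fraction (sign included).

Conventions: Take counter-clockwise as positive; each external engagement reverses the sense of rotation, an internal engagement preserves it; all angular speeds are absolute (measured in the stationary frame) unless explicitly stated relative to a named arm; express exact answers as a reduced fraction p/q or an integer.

73/102

topology: planetary set — G1 29T / G2 22T / G3 73T, arm = carrier (Willis)
ring teeth: 29 + 2·22 = 73
29(ω_sun−ω_arm) = −73(ω_ring−ω_arm),  ω_sun = 0, ω_ring = 1
29(0−ω_arm) = −73(1−ω_arm)  ⇒  102·ω_arm = 73  ⇒  ω_arm = 73/102
ω_out/ω_in = 73/102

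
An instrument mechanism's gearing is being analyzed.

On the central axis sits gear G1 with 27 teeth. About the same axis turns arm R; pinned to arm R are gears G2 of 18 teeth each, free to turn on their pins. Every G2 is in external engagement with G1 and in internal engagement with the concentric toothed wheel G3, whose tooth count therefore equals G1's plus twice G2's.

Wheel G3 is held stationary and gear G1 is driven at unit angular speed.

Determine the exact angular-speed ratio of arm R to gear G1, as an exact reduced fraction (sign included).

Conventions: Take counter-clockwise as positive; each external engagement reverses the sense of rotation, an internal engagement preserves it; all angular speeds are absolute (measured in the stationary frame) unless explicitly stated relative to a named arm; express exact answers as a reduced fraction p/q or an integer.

3/10

recognized (axles ride arm R): planetary set, 27/18/63 teeth
ring teeth: 27 + 2·18 = 63
27(ω_sun−ω_arm) = −63(ω_ring−ω_arm),  ω_ring = 0, ω_sun = 1
27(1−ω_arm) = −63(0−ω_arm)  ⇒  90·ω_arm = 27  ⇒  ω_arm = 3/10
ω_out/ω_in = 3/10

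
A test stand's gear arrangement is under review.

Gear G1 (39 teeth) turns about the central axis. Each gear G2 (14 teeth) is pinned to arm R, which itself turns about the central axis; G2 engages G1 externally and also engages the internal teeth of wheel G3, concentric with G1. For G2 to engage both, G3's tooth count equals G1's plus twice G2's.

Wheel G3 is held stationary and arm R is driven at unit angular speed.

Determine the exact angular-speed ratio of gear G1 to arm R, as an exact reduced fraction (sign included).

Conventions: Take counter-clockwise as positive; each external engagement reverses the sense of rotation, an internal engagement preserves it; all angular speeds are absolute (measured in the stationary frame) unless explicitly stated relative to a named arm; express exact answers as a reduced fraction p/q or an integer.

106/39

topology: planetary set — G1 39T / G2 14T / G3 67T, arm = carrier (Willis)
ring teeth: 39 + 2·14 = 67
39(ω_sun−ω_arm) = −67(ω_ring−ω_arm),  ω_ring = 0, ω_arm = 1
ω_sun = 1 − (67/39)(0−1) = 106/39
ω_out/ω_in = 106/39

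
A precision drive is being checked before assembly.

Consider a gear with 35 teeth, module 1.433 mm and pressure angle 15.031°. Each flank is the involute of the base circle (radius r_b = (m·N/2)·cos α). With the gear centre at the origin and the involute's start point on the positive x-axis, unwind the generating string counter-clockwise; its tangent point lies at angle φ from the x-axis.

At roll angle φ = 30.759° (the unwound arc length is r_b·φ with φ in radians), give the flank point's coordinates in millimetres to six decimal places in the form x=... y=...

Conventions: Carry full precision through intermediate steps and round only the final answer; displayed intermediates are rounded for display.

topology: single-mesh involute geometry — m = 1.433, N = 35
pitch radius r_p = m·N/2 = 1.433·35/2 = 25.077500
base radius r_b = r_p·cos α = 25.077500·cos 15.031° = 24.219490
roll angle φ = 30.759° = 0.53684582 rad
x = r_b·(cos φ + φ·sin φ) = 27.462095
y = r_b·(sin φ − φ·cos φ) = 1.213456

x=27.462095 y=1.213456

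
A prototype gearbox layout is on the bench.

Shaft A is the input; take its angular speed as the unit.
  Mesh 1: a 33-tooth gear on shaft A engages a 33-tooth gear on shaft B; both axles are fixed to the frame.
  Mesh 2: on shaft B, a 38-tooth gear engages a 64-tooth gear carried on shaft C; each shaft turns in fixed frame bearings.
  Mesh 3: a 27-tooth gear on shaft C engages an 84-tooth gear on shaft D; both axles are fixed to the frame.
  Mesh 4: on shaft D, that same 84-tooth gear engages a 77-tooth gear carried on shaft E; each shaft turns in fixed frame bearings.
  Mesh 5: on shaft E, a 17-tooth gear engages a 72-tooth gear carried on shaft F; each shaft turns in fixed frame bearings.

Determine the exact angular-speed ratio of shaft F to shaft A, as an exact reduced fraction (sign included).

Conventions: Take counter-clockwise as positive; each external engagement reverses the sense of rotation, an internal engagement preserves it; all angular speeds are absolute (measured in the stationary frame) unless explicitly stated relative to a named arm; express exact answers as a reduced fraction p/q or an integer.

-969/19712

class = fixed-axis compound train [5 meshes; 5 ratios multiply, 5 sense flips]
mesh 1 [33T→33T]: running ratio 1, sense −
mesh 2 [38T→64T]: running ratio 19/32, sense +
mesh 3 [27T→84T]: running ratio 171/896, sense −
mesh 4 [84T→77T]: running ratio 513/2464, sense +
mesh 5 [17T→72T]: running ratio 969/19712, sense −
ω_out/ω_in = -969/19712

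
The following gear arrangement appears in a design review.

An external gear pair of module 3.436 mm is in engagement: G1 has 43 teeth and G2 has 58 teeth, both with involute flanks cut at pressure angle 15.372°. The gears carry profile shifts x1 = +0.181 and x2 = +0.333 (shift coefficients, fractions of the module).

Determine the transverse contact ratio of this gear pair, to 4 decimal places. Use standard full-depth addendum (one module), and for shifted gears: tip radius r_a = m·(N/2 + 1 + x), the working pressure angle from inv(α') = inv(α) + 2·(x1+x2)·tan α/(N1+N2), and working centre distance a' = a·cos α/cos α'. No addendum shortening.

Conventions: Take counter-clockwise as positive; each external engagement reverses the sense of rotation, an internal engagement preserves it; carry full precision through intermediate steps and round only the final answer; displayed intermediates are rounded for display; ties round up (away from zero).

recognized (one external pair, fixed centres): single-mesh tooth geometry, m = 3.436, N1 = 43, N2 = 58
base radii: r_b1 = 71.231162, r_b2 = 96.079242
tip radii: r_a1 = 77.931916, r_a2 = 104.224188
inv(α') = inv(15.372°) + 2·(+0.181+0.333)·tan α/(43+58) = 0.00942638  ⇒  α' = 17.24252°
a' = a·cos α / cos α' = 173.5180·cos 15.372°/cos 17.24252° = 175.183383
action lengths: √(r_a1²−r_b1²) = 31.614950, √(r_a2²−r_b2²) = 40.391343
base pitch p_b = π·m·cos α = 10.408339
CR = (31.614950 + 40.391343 − 175.183383·sin 17.24252°)/10.408339 = 1.929124
contact ratio ≈ 1.9291

1.9291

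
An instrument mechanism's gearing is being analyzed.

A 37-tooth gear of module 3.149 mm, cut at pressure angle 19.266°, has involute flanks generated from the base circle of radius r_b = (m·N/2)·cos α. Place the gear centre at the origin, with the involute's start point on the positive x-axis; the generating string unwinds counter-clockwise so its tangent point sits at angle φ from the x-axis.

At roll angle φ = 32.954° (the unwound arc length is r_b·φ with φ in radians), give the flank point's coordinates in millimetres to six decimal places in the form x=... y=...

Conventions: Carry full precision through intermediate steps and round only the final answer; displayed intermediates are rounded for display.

recognized (one wheel, involute flank): single-mesh tooth geometry, m = 3.149, N = 37
pitch radius r_p = m·N/2 = 3.149·37/2 = 58.256500
base radius r_b = r_p·cos α = 58.256500·cos 19.266° = 54.993956
roll angle φ = 32.954° = 0.57515580 rad
x = r_b·(cos φ + φ·sin φ) = 63.351525
y = r_b·(sin φ − φ·cos φ) = 3.373766

x=63.351525 y=3.373766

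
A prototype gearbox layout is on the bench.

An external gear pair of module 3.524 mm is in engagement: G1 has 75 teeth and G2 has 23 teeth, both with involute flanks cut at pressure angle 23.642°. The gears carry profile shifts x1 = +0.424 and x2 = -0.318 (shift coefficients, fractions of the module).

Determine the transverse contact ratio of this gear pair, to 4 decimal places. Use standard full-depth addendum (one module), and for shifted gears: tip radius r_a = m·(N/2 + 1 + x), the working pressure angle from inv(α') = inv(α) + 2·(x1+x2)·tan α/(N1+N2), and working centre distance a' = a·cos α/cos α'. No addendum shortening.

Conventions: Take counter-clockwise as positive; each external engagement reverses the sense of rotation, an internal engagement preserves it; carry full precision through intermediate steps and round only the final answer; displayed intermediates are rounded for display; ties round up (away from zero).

topology: single-mesh involute geometry — m = 3.524, 75T/23T pair
base radii: r_b1 = 121.058520, r_b2 = 37.124613
tip radii: r_a1 = 137.168176, r_a2 = 42.929368
inv(α') = inv(23.642°) + 2·(+0.424-0.318)·tan α/(75+23) = 0.02607875  ⇒  α' = 23.92140°
a' = a·cos α / cos α' = 172.6760·cos 23.642°/cos 23.92140° = 173.047471
action lengths: √(r_a1²−r_b1²) = 64.497622, √(r_a2²−r_b2²) = 21.556757
base pitch p_b = π·m·cos α = 10.141775
CR = (64.497622 + 21.556757 − 173.047471·sin 23.92140°)/10.141775 = 1.566447
contact ratio ≈ 1.5664

1.5664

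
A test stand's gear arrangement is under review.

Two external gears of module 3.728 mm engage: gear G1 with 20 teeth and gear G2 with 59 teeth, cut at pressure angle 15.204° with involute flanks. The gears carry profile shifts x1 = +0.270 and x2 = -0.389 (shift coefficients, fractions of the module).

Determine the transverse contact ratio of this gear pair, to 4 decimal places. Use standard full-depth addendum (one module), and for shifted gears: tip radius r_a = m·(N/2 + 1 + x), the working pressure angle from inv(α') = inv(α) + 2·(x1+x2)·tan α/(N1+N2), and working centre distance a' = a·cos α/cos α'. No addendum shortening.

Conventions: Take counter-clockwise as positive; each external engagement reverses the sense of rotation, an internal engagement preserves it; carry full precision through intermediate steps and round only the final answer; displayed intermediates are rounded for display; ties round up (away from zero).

1.8961

recognized (one external pair, fixed centres): single-mesh tooth geometry, m = 3.728, N1 = 20, N2 = 59
base radii: r_b1 = 35.975132, r_b2 = 106.126641
tip radii: r_a1 = 42.014560, r_a2 = 112.253808
inv(α') = inv(15.204°) + 2·(+0.270-0.389)·tan α/(20+59) = 0.00559035  ⇒  α' = 14.53887°
a' = a·cos α / cos α' = 147.2560·cos 15.204°/cos 14.53887° = 146.802758
action lengths: √(r_a1²−r_b1²) = 21.702836, √(r_a2²−r_b2²) = 36.579414
base pitch p_b = π·m·cos α = 11.301921
CR = (21.702836 + 36.579414 − 146.802758·sin 14.53887°)/11.301921 = 1.896081
contact ratio ≈ 1.8961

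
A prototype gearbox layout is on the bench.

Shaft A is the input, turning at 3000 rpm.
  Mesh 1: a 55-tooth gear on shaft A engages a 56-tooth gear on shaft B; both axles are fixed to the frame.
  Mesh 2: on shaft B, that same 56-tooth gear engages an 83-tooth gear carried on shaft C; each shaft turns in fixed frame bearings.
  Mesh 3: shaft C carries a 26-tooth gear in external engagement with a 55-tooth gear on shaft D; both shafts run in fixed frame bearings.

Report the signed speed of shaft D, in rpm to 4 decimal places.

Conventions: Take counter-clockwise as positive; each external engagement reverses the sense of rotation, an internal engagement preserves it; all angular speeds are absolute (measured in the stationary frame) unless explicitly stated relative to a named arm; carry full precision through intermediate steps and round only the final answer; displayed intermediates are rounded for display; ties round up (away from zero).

-939.7590 rpm

recognized (4 fixed axles, 3 meshes): fixed-axis compound train
mesh 1 [55T→56T]: ω = 3000.0000×55/56 = 2946.4286 rpm, sense flips to −
mesh 2 [56T→83T]: ω = 2946.4286×56/83 = 1987.9518 rpm, sense flips to +
mesh 3 [26T→55T]: ω = 1987.9518×26/55 = 939.7590 rpm, sense flips to −
signed output speed = -939.7590 rpm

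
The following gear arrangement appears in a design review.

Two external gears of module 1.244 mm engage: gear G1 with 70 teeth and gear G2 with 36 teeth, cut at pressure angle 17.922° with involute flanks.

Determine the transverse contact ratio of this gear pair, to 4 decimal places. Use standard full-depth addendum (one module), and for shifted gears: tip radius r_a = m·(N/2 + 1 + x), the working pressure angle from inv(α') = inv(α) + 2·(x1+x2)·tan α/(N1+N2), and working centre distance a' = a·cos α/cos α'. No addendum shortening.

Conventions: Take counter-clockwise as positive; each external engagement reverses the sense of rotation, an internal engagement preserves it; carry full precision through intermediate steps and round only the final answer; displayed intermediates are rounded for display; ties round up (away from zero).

recognized (one external pair, fixed centres): single-mesh tooth geometry, m = 1.244, N1 = 70, N2 = 36
base radii: r_b1 = 41.427279, r_b2 = 21.305458
tip radii: r_a1 = 44.784000, r_a2 = 23.636000
no profile shift: α' = α, a' = a
action lengths: √(r_a1²−r_b1²) = 17.011385, √(r_a2²−r_b2²) = 10.234157
base pitch p_b = π·m·cos α = 3.718504
CR = (17.011385 + 10.234157 − 65.932000·sin 17.92200°)/3.718504 = 1.870864
contact ratio ≈ 1.8709

1.8709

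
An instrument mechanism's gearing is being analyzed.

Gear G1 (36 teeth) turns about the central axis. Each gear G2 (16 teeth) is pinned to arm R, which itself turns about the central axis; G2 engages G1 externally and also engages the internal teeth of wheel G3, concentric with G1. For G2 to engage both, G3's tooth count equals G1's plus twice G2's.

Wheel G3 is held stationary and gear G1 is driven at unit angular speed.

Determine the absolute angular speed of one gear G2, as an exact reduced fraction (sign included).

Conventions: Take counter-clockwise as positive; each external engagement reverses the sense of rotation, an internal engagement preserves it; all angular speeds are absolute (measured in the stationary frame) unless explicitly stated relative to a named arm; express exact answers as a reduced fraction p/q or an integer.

-9/8

recognized (axles ride arm R): planetary set, 36/16/68 teeth
ring teeth: 36 + 2·16 = 68
36(ω_sun−ω_arm) = −68(ω_ring−ω_arm),  ω_ring = 0, ω_sun = 1
36(1−ω_arm) = −68(0−ω_arm)  ⇒  104·ω_arm = 36  ⇒  ω_arm = 9/26
sun–planet mesh: 36·(1−9/26) = −16·(ω_p−ω_arm)  ⇒  ω_p−ω_arm = -153/104
ω_p = 9/26 − 153/104 = -9/8
exact speed ratio = -9/8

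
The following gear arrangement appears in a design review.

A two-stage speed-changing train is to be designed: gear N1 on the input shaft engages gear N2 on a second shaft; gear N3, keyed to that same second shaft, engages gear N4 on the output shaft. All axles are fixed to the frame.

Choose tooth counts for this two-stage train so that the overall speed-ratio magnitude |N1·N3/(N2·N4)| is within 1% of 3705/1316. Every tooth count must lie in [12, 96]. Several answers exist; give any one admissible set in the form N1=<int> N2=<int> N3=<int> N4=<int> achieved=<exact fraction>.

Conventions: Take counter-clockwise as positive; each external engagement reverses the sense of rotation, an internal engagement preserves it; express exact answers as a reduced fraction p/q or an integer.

class = fixed-axis compound train [2-stage, 3705/1316 wanted]
target = 3705/1316 in lowest terms: an exact hit needs N1·N3 = k·3705 and N2·N4 = k·1316 for one integer k, every count in [12, 96]; additionally prefer no 1:1 stage (N1 ≠ N2, N3 ≠ N4)
k = 1: N1·N3 = 3705 = 39·95, N2·N4 = 1316 = 14·94
achieved = 39·95/(14·94) = 3705/1316; |achieved − target| = 0 ≤ 741/26320 ✓

N1=39 N2=14 N3=95 N4=94 achieved=3705/1316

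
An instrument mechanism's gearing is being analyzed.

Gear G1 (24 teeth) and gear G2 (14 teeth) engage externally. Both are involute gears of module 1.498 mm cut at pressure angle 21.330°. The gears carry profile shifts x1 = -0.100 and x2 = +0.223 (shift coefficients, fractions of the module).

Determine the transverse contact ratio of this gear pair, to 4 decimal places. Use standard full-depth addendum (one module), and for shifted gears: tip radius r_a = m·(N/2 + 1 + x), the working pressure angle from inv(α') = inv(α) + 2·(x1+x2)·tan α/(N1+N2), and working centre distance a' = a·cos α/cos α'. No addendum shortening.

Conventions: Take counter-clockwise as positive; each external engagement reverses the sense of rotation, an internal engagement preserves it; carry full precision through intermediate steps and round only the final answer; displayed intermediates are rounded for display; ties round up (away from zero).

1.4398

class = single-mesh tooth geometry [involute pair 24T × 14T, m = 1.498]
base radii: r_b1 = 16.744660, r_b2 = 9.767718
tip radii: r_a1 = 19.324200, r_a2 = 12.318054
inv(α') = inv(21.330°) + 2·(-0.100+0.223)·tan α/(24+14) = 0.02073618  ⇒  α' = 22.23669°
a' = a·cos α / cos α' = 28.4620·cos 21.330°/cos 22.23669° = 28.642571
action lengths: √(r_a1²−r_b1²) = 9.645779, √(r_a2²−r_b2²) = 7.505074
base pitch p_b = π·m·cos α = 4.383742
CR = (9.645779 + 7.505074 − 28.642571·sin 22.23669°)/4.383742 = 1.439761
contact ratio ≈ 1.4398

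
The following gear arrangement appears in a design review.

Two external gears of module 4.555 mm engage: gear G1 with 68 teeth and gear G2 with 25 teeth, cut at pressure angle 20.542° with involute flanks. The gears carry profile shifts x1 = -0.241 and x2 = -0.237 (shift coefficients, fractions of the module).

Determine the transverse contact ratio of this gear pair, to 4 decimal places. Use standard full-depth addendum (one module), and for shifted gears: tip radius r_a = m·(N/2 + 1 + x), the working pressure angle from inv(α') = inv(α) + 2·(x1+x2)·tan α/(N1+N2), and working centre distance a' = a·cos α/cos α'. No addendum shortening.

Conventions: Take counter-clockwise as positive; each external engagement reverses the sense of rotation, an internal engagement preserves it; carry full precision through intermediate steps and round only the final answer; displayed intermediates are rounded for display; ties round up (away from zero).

topology: single-mesh involute geometry — m = 4.555, 68T/25T pair
base radii: r_b1 = 145.022625, r_b2 = 53.317142
tip radii: r_a1 = 158.327245, r_a2 = 60.412965
inv(α') = inv(20.542°) + 2·(-0.241-0.237)·tan α/(68+25) = 0.01234292  ⇒  α' = 18.81830°
a' = a·cos α / cos α' = 211.8075·cos 20.542°/cos 18.81830° = 209.540482
action lengths: √(r_a1²−r_b1²) = 63.529163, √(r_a2²−r_b2²) = 28.407899
base pitch p_b = π·m·cos α = 13.400059
CR = (63.529163 + 28.407899 − 209.540482·sin 18.81830°)/13.400059 = 1.816858
contact ratio ≈ 1.8169

1.8169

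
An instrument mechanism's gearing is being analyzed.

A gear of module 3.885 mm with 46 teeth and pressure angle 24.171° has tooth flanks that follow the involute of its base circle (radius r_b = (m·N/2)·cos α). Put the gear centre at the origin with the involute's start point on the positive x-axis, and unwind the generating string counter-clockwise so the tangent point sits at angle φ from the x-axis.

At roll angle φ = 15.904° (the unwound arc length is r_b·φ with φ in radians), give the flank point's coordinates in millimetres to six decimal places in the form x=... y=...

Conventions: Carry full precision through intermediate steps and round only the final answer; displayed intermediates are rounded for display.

x=84.601346 y=0.576700

single-mesh involute tooth geometry (46T wheel at module 3.885)
pitch radius r_p = m·N/2 = 3.885·46/2 = 89.355000
base radius r_b = r_p·cos α = 89.355000·cos 24.171° = 81.521022
roll angle φ = 15.904° = 0.27757716 rad
x = r_b·(cos φ + φ·sin φ) = 84.601346
y = r_b·(sin φ − φ·cos φ) = 0.576700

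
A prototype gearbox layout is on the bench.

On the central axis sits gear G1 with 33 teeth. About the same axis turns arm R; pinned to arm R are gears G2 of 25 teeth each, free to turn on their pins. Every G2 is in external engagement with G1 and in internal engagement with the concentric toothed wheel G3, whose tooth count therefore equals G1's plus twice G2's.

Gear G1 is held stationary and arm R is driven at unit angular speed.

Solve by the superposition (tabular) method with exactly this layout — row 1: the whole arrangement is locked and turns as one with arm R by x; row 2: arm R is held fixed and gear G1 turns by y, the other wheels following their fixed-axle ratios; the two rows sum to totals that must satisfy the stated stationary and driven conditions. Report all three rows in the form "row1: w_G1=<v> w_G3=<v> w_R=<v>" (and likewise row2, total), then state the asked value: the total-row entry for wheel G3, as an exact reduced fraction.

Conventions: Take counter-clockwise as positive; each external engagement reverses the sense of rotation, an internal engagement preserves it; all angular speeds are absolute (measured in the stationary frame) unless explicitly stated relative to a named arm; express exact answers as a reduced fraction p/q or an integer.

row1: w_G1=1 w_G3=1 w_R=1
row2: w_G1=-1 w_G3=33/83 w_R=0
total: w_G1=0 w_G3=116/83 w_R=1
asked value: 116/83

topology: planetary set — G1 33T / G2 25T / G3 83T, arm = carrier (Willis)
superposition row 1 [locked train]: every member turns x
row 2 (arm held, sun turns y): ω_ring = −(33/83)·y, ω_arm = 0
boundary: total ω_sun = x + y = 0 and total ω_arm = x = 1  ⇒  y = -1, x = 1
row 2 ring = −(33/83)·(-1) = 33/83
totals (row 1 + row 2): sun 1 + (-1) = 0, ring 1 + 33/83 = 116/83, arm 1 + 0 = 1
asked cell (total, ring) = 116/83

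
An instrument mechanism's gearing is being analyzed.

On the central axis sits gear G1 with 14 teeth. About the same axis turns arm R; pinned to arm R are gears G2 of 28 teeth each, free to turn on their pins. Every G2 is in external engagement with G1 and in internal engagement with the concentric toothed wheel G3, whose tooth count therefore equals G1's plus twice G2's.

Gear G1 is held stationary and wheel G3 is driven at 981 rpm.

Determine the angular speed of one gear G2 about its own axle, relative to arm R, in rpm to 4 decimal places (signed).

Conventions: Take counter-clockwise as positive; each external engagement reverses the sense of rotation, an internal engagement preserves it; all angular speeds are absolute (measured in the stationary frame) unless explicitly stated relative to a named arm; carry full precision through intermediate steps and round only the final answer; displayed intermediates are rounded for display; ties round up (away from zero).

class = planetary set [G3 = 14+2·28 = 70; Willis about the carrier]
normalise by the input: solve with ω_ring = 1, then scale by 981 rpm
ring teeth: 14 + 2·28 = 70
14(ω_sun−ω_arm) = −70(ω_ring−ω_arm),  ω_sun = 0, ω_ring = 1
14(0−ω_arm) = −70(1−ω_arm)  ⇒  84·ω_arm = 70  ⇒  ω_arm = 5/6
sun–planet mesh: 14·(0−5/6) = −28·(ω_p−ω_arm)  ⇒  ω_p−ω_arm = 5/12
scale: ω_p−ω_arm = 5/12 × 981 rpm = +408.7500 rpm

+408.7500 rpm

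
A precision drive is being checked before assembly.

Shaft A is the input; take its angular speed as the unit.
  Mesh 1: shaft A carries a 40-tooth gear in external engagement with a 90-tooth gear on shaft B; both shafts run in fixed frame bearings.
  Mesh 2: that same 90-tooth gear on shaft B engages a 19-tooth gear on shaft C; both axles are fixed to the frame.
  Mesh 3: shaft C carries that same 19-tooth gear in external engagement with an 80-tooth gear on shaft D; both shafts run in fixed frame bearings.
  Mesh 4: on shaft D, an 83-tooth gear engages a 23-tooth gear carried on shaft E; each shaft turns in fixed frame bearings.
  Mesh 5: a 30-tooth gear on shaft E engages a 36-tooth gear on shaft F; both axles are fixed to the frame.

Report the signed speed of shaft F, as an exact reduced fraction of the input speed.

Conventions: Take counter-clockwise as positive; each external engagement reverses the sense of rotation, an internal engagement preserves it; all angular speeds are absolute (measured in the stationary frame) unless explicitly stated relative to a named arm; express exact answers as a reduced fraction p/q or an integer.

-415/276

5-mesh fixed-axis compound train (all bearings frame-fixed)
mesh 1 [40T→90T]: |ω|/ω_in = 1×40/90 = 4/9, sense flips to −
mesh 2 [90T→19T]: |ω|/ω_in = (4/9)×90/19 = 40/19, sense flips to +
mesh 3 [19T→80T]: |ω|/ω_in = (40/19)×19/80 = 1/2, sense flips to −
mesh 4 [83T→23T]: |ω|/ω_in = (1/2)×83/23 = 83/46, sense flips to +
mesh 5 [30T→36T]: |ω|/ω_in = (83/46)×30/36 = 415/276, sense flips to −
signed output speed (× input speed) = -415/276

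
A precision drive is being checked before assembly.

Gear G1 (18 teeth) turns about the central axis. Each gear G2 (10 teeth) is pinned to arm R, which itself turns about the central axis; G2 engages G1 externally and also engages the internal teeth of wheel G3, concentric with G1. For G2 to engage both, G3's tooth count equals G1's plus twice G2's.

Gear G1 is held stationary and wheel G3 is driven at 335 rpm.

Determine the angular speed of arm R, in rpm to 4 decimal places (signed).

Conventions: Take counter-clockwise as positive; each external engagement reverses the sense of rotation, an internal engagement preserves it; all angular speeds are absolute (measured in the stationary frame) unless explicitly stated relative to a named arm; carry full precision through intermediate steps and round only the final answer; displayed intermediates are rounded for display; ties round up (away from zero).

planetary set (18T centre, 10T on arm, 38T internal) — Willis relation
normalise by the input: solve with ω_ring = 1, then scale by 335 rpm
ring teeth: 18 + 2·10 = 38
18(ω_sun−ω_arm) = −38(ω_ring−ω_arm),  ω_sun = 0, ω_ring = 1
18(0−ω_arm) = −38(1−ω_arm)  ⇒  56·ω_arm = 38  ⇒  ω_arm = 19/28
scale: ω_arm = 19/28 × 335 rpm = +227.3214 rpm

+227.3214 rpm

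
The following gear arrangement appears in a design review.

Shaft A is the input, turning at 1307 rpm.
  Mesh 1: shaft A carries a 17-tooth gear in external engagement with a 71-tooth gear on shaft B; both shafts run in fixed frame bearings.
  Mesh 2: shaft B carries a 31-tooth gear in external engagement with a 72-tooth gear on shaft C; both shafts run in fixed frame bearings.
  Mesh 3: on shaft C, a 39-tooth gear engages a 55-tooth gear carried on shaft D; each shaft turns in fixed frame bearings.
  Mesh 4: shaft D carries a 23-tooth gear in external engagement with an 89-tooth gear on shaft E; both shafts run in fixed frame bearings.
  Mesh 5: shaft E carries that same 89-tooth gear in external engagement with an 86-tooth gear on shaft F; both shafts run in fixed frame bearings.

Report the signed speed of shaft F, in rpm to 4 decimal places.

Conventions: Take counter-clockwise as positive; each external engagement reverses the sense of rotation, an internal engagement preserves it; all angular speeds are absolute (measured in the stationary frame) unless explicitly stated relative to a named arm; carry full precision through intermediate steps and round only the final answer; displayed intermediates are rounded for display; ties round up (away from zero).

-25.5521 rpm

5-mesh fixed-axis compound train (all bearings frame-fixed)
mesh 1 [17T→71T]: ω = 1307.0000×17/71 = 312.9437 rpm, sense flips to −
mesh 2 [31T→72T]: ω = 312.9437×31/72 = 134.7396 rpm, sense flips to +
mesh 3 [39T→55T]: ω = 134.7396×39/55 = 95.5426 rpm, sense flips to −
mesh 4 [23T→89T]: ω = 95.5426×23/89 = 24.6908 rpm, sense flips to +
mesh 5 [89T→86T]: ω = 24.6908×89/86 = 25.5521 rpm, sense flips to −
signed output speed = -25.5521 rpm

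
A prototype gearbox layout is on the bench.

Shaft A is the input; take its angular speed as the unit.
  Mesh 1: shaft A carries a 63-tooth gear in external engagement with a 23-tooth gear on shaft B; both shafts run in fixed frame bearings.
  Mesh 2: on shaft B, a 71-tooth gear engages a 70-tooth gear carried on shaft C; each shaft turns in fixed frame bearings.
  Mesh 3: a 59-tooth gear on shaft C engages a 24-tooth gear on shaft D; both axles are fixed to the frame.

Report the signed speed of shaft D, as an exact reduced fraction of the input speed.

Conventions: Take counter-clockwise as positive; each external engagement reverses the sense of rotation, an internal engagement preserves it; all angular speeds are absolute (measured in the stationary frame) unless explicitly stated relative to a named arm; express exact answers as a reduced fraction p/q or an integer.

-12567/1840

3-mesh fixed-axis compound train (all bearings frame-fixed)
mesh 1 [63T→23T]: |ω|/ω_in = 1×63/23 = 63/23, sense flips to −
mesh 2 [71T→70T]: |ω|/ω_in = (63/23)×71/70 = 639/230, sense flips to +
mesh 3 [59T→24T]: |ω|/ω_in = (639/230)×59/24 = 12567/1840, sense flips to −
signed output speed (× input speed) = -12567/1840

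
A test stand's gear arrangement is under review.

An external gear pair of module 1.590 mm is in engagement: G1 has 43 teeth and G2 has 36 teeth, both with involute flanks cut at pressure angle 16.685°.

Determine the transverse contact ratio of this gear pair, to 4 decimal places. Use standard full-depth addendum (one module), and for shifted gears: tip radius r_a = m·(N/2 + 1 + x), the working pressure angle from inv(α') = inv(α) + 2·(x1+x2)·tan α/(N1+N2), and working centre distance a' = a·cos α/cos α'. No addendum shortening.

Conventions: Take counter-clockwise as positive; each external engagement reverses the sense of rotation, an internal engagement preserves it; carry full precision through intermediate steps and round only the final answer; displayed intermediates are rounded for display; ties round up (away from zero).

recognized (one external pair, fixed centres): single-mesh tooth geometry, m = 1.590, N1 = 43, N2 = 36
base radii: r_b1 = 32.745733, r_b2 = 27.415032
tip radii: r_a1 = 35.775000, r_a2 = 30.210000
no profile shift: α' = α, a' = a
action lengths: √(r_a1²−r_b1²) = 14.407207, √(r_a2²−r_b2²) = 12.690946
base pitch p_b = π·m·cos α = 4.784826
CR = (14.407207 + 12.690946 − 62.805000·sin 16.68500°)/4.784826 = 1.894787
contact ratio ≈ 1.8948

1.8948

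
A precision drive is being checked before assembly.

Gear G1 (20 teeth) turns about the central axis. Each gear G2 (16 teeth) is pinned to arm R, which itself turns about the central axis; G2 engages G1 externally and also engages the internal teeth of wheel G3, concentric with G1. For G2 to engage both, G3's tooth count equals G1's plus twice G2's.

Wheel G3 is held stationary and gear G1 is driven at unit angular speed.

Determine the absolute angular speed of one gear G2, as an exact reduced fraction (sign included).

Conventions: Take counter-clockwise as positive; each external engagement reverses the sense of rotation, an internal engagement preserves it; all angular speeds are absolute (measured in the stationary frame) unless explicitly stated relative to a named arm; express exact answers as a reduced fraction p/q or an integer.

-5/8

planetary set (20T centre, 16T on arm, 52T internal) — Willis relation
ring teeth: 20 + 2·16 = 52
20(ω_sun−ω_arm) = −52(ω_ring−ω_arm),  ω_ring = 0, ω_sun = 1
20(1−ω_arm) = −52(0−ω_arm)  ⇒  72·ω_arm = 20  ⇒  ω_arm = 5/18
sun–planet mesh: 20·(1−5/18) = −16·(ω_p−ω_arm)  ⇒  ω_p−ω_arm = -65/72
ω_p = 5/18 − 65/72 = -5/8
exact speed ratio = -5/8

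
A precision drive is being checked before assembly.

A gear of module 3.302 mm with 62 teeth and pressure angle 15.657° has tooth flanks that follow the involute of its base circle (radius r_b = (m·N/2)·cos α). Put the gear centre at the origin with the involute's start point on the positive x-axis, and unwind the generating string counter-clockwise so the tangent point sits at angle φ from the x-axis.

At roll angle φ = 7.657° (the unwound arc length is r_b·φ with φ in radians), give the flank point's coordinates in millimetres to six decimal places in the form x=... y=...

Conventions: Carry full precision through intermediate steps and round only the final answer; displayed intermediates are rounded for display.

x=99.440043 y=0.078276

recognized (one wheel, involute flank): single-mesh tooth geometry, m = 3.302, N = 62
pitch radius r_p = m·N/2 = 3.302·62/2 = 102.362000
base radius r_b = r_p·cos α = 102.362000·cos 15.657° = 98.563813
roll angle φ = 7.657° = 0.13363986 rad
x = r_b·(cos φ + φ·sin φ) = 99.440043
y = r_b·(sin φ − φ·cos φ) = 0.078276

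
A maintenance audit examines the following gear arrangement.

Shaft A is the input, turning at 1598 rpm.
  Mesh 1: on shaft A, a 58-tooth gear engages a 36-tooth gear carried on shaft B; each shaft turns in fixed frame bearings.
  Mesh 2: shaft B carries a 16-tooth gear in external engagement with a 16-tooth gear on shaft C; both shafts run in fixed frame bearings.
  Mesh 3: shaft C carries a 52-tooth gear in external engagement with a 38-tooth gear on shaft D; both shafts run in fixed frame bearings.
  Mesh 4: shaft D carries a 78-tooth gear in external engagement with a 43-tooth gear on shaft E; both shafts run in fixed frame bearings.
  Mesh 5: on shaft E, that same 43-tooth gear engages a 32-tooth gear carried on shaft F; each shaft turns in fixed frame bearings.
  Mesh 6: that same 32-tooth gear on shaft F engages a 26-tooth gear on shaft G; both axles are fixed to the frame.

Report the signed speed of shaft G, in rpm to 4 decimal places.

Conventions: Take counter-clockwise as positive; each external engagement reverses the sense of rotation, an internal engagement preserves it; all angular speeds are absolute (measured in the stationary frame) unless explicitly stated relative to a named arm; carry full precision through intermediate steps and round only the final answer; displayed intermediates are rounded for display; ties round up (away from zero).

class = fixed-axis compound train [6 meshes; 6 ratios multiply, 6 sense flips]
mesh 1 [58T→36T]: ω = 1598.0000×58/36 = 2574.5556 rpm, sense flips to −
mesh 2 [16T→16T]: ω = 2574.5556×16/16 = 2574.5556 rpm, sense flips to +
mesh 3 [52T→38T]: ω = 2574.5556×52/38 = 3523.0760 rpm, sense flips to −
mesh 4 [78T→43T]: ω = 3523.0760×78/43 = 6390.6960 rpm, sense flips to +
mesh 5 [43T→32T]: ω = 6390.6960×43/32 = 8587.4978 rpm, sense flips to −
mesh 6 [32T→26T]: ω = 8587.4978×32/26 = 10569.2281 rpm, sense flips to +
signed output speed = +10569.2281 rpm

+10569.2281 rpm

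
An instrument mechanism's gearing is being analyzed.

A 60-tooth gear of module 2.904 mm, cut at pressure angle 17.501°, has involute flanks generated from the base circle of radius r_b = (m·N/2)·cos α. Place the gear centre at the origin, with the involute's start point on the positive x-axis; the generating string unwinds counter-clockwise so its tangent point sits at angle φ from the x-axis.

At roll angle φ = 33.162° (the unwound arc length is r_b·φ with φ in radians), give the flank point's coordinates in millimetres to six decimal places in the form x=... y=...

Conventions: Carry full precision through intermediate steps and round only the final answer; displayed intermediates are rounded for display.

x=95.860217 y=5.192172

topology: single-mesh involute geometry — m = 2.904, N = 60
pitch radius r_p = m·N/2 = 2.904·60/2 = 87.120000
base radius r_b = r_p·cos α = 87.120000·cos 17.501° = 83.087364
roll angle φ = 33.162° = 0.57878609 rad
x = r_b·(cos φ + φ·sin φ) = 95.860217
y = r_b·(sin φ − φ·cos φ) = 5.192172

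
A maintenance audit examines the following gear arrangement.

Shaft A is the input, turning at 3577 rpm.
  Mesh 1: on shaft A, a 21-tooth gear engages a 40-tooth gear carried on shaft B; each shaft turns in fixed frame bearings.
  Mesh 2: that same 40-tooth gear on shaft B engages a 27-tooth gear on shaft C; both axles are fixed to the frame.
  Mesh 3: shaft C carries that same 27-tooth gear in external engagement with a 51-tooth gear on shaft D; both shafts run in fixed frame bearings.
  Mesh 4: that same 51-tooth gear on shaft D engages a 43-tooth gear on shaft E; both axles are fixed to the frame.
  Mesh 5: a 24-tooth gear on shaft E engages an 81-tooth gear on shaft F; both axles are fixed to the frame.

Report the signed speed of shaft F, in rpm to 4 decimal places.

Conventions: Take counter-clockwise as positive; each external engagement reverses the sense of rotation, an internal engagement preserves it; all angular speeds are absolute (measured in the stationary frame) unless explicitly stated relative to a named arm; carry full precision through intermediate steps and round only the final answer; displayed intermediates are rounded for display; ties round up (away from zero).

5-mesh fixed-axis compound train (all bearings frame-fixed)
mesh 1 [21T→40T]: ω = 3577.0000×21/40 = 1877.9250 rpm, sense flips to −
mesh 2 [40T→27T]: ω = 1877.9250×40/27 = 2782.1111 rpm, sense flips to +
mesh 3 [27T→51T]: ω = 2782.1111×27/51 = 1472.8824 rpm, sense flips to −
mesh 4 [51T→43T]: ω = 1472.8824×51/43 = 1746.9070 rpm, sense flips to +
mesh 5 [24T→81T]: ω = 1746.9070×24/81 = 517.6021 rpm, sense flips to −
signed output speed = -517.6021 rpm

-517.6021 rpm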